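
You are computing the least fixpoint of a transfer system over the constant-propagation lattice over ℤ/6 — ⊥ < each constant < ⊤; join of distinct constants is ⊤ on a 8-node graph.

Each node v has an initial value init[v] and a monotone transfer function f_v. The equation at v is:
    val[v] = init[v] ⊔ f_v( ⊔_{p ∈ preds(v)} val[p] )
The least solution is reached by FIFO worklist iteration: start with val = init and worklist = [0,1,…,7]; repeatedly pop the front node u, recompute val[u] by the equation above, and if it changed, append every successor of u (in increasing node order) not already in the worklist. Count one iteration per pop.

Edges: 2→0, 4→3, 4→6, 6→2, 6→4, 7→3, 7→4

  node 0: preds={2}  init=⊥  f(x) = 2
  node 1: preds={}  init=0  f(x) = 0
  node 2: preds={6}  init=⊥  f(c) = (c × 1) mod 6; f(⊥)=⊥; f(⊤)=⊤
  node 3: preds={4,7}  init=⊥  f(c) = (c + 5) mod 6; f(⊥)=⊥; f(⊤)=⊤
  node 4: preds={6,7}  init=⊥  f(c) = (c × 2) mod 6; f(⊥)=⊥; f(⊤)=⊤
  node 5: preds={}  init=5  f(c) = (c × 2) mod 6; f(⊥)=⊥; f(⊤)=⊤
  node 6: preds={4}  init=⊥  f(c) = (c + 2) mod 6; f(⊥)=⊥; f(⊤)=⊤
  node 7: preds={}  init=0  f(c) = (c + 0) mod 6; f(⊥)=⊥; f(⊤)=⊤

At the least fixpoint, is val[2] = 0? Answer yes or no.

no

Worklist (17 pops):
  #1 pop 0: in=⊥ → 2 (was ⊥); enqueue []
  #2 pop 1: in=⊥ → 0 (no change)
  #3 pop 2: in=⊥ → ⊥ (no change)
  #4 pop 3: in=0 → 5 (was ⊥); enqueue []
  #5 pop 4: in=0 → 0 (was ⊥); enqueue [3]
  #6 pop 5: in=⊥ → 5 (no change)
  #7 pop 6: in=0 → 2 (was ⊥); enqueue [2,4]
  #8 pop 7: in=⊥ → 0 (no change)
  #9 pop 3: in=0 → 5 (no change)
  #10 pop 2: in=2 → 2 (was ⊥); enqueue [0]
  #11 pop 4: in=⊤ → ⊤ (was 0); enqueue [3,6]
  #12 pop 0: in=2 → 2 (no change)
  #13 pop 3: in=⊤ → ⊤ (was 5); enqueue []
  #14 pop 6: in=⊤ → ⊤ (was 2); enqueue [2,4]
  #15 pop 2: in=⊤ → ⊤ (was 2); enqueue [0]
  #16 pop 4: in=⊤ → ⊤ (no change)
  #17 pop 0: in=⊤ → 2 (no change)

Fixpoint:
  val[0] = 2
  val[1] = 0
  val[2] = ⊤
  val[3] = ⊤
  val[4] = ⊤
  val[5] = 5
  val[6] = ⊤
  val[7] = 0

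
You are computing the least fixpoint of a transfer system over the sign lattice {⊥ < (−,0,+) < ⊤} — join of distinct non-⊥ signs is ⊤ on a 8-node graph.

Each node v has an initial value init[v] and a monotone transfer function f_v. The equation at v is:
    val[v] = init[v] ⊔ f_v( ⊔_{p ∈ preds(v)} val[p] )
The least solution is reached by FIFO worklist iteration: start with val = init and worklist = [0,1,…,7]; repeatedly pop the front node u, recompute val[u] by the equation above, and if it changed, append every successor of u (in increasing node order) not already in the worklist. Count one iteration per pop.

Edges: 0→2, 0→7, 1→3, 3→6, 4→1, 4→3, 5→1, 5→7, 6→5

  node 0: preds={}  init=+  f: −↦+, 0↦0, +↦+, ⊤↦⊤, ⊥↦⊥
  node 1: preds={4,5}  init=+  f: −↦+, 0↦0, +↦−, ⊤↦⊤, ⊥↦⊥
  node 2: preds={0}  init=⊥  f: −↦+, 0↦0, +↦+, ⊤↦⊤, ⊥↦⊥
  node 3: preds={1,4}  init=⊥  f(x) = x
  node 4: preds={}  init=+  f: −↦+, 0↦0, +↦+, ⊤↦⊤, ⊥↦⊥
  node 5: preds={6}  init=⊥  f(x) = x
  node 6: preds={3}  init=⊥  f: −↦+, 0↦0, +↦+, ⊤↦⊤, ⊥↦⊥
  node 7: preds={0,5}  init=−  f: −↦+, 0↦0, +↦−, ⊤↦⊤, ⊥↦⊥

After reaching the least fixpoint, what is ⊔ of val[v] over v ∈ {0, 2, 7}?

Trace (11 dequeues):
  [1] u=0 | in ⊥ | out + | ==
  [2] u=1 | in + | out ⊤ | prev + | push {}
  [3] u=2 | in + | out + | prev ⊥ | push {}
  [4] u=3 | in ⊤ | out ⊤ | prev ⊥ | push {}
  [5] u=4 | in ⊥ | out + | ==
  [6] u=5 | in ⊥ | out ⊥ | ==
  [7] u=6 | in ⊤ | out ⊤ | prev ⊥ | push {5}
  [8] u=7 | in + | out − | ==
  [9] u=5 | in ⊤ | out ⊤ | prev ⊥ | push {1,7}
  [10] u=1 | in ⊤ | out ⊤ | ==
  [11] u=7 | in ⊤ | out ⊤ | prev − | push {}

Converged values:
  [0] +
  [1] ⊤
  [2] +
  [3] ⊤
  [4] +
  [5] ⊤
  [6] ⊤
  [7] ⊤

⊤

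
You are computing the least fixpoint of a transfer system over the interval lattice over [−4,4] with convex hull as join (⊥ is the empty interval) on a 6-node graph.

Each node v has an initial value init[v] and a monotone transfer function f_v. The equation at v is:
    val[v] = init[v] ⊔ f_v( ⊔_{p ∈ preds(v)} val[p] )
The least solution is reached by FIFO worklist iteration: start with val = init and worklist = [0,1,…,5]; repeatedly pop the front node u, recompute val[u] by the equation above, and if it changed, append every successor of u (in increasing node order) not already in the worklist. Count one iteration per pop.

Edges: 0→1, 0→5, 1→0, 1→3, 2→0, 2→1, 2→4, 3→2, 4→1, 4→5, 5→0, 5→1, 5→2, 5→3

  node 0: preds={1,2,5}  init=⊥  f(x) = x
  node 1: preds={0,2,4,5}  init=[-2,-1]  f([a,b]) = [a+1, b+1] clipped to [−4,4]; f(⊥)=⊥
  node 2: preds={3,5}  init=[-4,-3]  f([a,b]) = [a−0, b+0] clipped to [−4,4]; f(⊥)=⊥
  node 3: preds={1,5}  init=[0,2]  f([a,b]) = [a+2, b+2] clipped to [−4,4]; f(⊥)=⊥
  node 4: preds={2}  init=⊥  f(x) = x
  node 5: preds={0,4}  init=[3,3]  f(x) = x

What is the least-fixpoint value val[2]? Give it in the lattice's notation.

Trace (18 dequeues):
  [1] u=0 | in [-4,3] | out [-4,3] | prev ⊥ | push {}
  [2] u=1 | in [-4,3] | out [-3,4] | prev [-2,-1] | push {0}
  [3] u=2 | in [0,3] | out [-4,3] | prev [-4,-3] | push {1}
  [4] u=3 | in [-3,4] | out [-1,4] | prev [0,2] | push {2}
  [5] u=4 | in [-4,3] | out [-4,3] | prev ⊥ | push {}
  [6] u=5 | in [-4,3] | out [-4,3] | prev [3,3] | push {3}
  [7] u=0 | in [-4,4] | out [-4,4] | prev [-4,3] | push {5}
  [8] u=1 | in [-4,4] | out [-3,4] | ==
  [9] u=2 | in [-4,4] | out [-4,4] | prev [-4,3] | push {0,1,4}
  [10] u=3 | in [-4,4] | out [-2,4] | prev [-1,4] | push {2}
  [11] u=5 | in [-4,4] | out [-4,4] | prev [-4,3] | push {3}
  [12] u=0 | in [-4,4] | out [-4,4] | ==
  [13] u=1 | in [-4,4] | out [-3,4] | ==
  [14] u=4 | in [-4,4] | out [-4,4] | prev [-4,3] | push {1,5}
  [15] u=2 | in [-4,4] | out [-4,4] | ==
  [16] u=3 | in [-4,4] | out [-2,4] | ==
  [17] u=1 | in [-4,4] | out [-3,4] | ==
  [18] u=5 | in [-4,4] | out [-4,4] | ==

Converged values:
  [0] [-4,4]
  [1] [-3,4]
  [2] [-4,4]
  [3] [-2,4]
  [4] [-4,4]
  [5] [-4,4]

[-4,4]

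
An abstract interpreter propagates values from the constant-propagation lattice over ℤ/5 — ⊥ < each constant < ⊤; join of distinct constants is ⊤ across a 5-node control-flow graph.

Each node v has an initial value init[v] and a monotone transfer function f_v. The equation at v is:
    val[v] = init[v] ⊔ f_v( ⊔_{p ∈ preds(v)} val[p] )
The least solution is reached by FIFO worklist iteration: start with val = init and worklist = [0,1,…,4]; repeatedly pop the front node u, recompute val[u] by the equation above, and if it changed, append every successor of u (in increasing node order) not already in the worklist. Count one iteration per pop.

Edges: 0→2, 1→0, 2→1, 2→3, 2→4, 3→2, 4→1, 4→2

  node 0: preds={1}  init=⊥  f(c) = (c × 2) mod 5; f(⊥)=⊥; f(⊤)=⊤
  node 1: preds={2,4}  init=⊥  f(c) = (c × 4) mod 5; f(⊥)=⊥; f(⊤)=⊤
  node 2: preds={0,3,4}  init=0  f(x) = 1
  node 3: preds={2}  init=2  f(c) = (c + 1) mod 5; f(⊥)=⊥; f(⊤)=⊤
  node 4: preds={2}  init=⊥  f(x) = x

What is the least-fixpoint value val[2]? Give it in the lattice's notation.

Worklist (10 pops):
  #1 pop 0: in=⊥ → ⊥ (no change)
  #2 pop 1: in=0 → 0 (was ⊥); enqueue [0]
  #3 pop 2: in=2 → ⊤ (was 0); enqueue [1]
  #4 pop 3: in=⊤ → ⊤ (was 2); enqueue [2]
  #5 pop 4: in=⊤ → ⊤ (was ⊥); enqueue []
  #6 pop 0: in=0 → 0 (was ⊥); enqueue []
  #7 pop 1: in=⊤ → ⊤ (was 0); enqueue [0]
  #8 pop 2: in=⊤ → ⊤ (no change)
  #9 pop 0: in=⊤ → ⊤ (was 0); enqueue [2]
  #10 pop 2: in=⊤ → ⊤ (no change)

Fixpoint:
  val[0] = ⊤
  val[1] = ⊤
  val[2] = ⊤
  val[3] = ⊤
  val[4] = ⊤

⊤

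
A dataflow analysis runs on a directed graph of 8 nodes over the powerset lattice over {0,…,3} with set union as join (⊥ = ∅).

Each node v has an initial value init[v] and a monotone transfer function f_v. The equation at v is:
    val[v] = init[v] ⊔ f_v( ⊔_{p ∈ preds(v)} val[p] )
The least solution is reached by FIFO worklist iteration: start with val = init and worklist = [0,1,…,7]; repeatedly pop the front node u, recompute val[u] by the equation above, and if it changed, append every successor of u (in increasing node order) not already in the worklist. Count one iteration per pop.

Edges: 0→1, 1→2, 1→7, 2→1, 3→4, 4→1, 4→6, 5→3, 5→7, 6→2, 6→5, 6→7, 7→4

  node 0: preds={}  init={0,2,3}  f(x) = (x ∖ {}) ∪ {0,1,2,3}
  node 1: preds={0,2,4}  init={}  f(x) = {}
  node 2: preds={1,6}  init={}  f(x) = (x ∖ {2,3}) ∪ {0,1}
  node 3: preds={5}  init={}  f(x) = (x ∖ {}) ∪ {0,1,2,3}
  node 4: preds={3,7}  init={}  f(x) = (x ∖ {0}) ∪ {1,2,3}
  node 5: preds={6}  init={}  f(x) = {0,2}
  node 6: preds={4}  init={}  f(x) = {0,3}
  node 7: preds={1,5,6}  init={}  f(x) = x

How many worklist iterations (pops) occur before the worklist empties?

Worklist (13 pops):
  #1 pop 0: in={} → {0,1,2,3} (was {0,2,3}); enqueue []
  #2 pop 1: in={0,1,2,3} → {} (no change)
  #3 pop 2: in={} → {0,1} (was {}); enqueue [1]
  #4 pop 3: in={} → {0,1,2,3} (was {}); enqueue []
  #5 pop 4: in={0,1,2,3} → {1,2,3} (was {}); enqueue []
  #6 pop 5: in={} → {0,2} (was {}); enqueue [3]
  #7 pop 6: in={1,2,3} → {0,3} (was {}); enqueue [2,5]
  #8 pop 7: in={0,2,3} → {0,2,3} (was {}); enqueue [4]
  #9 pop 1: in={0,1,2,3} → {} (no change)
  #10 pop 3: in={0,2} → {0,1,2,3} (no change)
  #11 pop 2: in={0,3} → {0,1} (no change)
  #12 pop 5: in={0,3} → {0,2} (no change)
  #13 pop 4: in={0,1,2,3} → {1,2,3} (no change)

Fixpoint:
  val[0] = {0,1,2,3}
  val[1] = {}
  val[2] = {0,1}
  val[3] = {0,1,2,3}
  val[4] = {1,2,3}
  val[5] = {0,2}
  val[6] = {0,3}
  val[7] = {0,2,3}

13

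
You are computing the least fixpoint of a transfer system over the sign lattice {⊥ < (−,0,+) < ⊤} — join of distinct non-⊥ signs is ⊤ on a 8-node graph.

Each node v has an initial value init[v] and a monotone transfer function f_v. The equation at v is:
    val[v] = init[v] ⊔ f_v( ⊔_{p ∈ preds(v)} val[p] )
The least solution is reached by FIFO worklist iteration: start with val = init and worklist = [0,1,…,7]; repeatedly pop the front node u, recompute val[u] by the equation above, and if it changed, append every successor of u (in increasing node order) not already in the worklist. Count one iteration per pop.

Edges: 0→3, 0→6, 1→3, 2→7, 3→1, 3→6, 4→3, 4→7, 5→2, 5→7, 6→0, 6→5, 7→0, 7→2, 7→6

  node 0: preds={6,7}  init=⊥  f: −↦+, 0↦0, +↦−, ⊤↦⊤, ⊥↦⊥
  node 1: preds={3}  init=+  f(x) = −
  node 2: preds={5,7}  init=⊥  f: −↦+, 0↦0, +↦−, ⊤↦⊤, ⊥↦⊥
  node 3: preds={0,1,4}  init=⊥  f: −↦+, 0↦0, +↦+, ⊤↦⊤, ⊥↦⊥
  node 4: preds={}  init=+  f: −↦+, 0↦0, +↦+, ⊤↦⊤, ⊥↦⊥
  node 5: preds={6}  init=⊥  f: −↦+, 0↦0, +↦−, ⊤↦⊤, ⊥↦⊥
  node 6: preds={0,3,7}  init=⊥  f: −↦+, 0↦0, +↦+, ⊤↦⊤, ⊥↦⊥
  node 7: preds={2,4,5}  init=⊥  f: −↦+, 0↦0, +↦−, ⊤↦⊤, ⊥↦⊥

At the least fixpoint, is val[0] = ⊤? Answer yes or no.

Worklist (18 pops):
  #1 pop 0: in=⊥ → ⊥ (no change)
  #2 pop 1: in=⊥ → ⊤ (was +); enqueue []
  #3 pop 2: in=⊥ → ⊥ (no change)
  #4 pop 3: in=⊤ → ⊤ (was ⊥); enqueue [1]
  #5 pop 4: in=⊥ → + (no change)
  #6 pop 5: in=⊥ → ⊥ (no change)
  #7 pop 6: in=⊤ → ⊤ (was ⊥); enqueue [0,5]
  #8 pop 7: in=+ → − (was ⊥); enqueue [2,6]
  #9 pop 1: in=⊤ → ⊤ (no change)
  #10 pop 0: in=⊤ → ⊤ (was ⊥); enqueue [3]
  #11 pop 5: in=⊤ → ⊤ (was ⊥); enqueue [7]
  #12 pop 2: in=⊤ → ⊤ (was ⊥); enqueue []
  #13 pop 6: in=⊤ → ⊤ (no change)
  #14 pop 3: in=⊤ → ⊤ (no change)
  #15 pop 7: in=⊤ → ⊤ (was −); enqueue [0,2,6]
  #16 pop 0: in=⊤ → ⊤ (no change)
  #17 pop 2: in=⊤ → ⊤ (no change)
  #18 pop 6: in=⊤ → ⊤ (no change)

Fixpoint:
  val[0] = ⊤
  val[1] = ⊤
  val[2] = ⊤
  val[3] = ⊤
  val[4] = +
  val[5] = ⊤
  val[6] = ⊤
  val[7] = ⊤

yes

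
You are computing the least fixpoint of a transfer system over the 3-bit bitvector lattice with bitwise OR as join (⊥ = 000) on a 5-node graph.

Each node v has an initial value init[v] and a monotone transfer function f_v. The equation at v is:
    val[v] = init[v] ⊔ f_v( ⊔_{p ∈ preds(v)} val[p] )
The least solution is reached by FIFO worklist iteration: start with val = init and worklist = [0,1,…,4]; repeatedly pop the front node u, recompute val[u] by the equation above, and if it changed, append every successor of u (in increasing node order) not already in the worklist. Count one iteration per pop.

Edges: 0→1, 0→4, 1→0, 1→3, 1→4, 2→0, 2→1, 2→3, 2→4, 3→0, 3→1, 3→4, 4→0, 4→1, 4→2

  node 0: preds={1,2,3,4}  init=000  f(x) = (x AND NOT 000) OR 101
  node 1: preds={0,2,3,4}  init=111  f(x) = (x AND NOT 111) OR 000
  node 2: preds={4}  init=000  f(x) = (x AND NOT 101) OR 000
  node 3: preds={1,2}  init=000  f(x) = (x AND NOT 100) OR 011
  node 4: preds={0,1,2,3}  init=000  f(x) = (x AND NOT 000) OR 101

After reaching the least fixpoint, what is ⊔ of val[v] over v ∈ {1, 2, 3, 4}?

111

Worklist (12 pops):
  #1 pop 0: in=111 → 111 (was 000); enqueue []
  #2 pop 1: in=111 → 111 (no change)
  #3 pop 2: in=000 → 000 (no change)
  #4 pop 3: in=111 → 011 (was 000); enqueue [0,1]
  #5 pop 4: in=111 → 111 (was 000); enqueue [2]
  #6 pop 0: in=111 → 111 (no change)
  #7 pop 1: in=111 → 111 (no change)
  #8 pop 2: in=111 → 010 (was 000); enqueue [0,1,3,4]
  #9 pop 0: in=111 → 111 (no change)
  #10 pop 1: in=111 → 111 (no change)
  #11 pop 3: in=111 → 011 (no change)
  #12 pop 4: in=111 → 111 (no change)

Fixpoint:
  val[0] = 111
  val[1] = 111
  val[2] = 010
  val[3] = 011
  val[4] = 111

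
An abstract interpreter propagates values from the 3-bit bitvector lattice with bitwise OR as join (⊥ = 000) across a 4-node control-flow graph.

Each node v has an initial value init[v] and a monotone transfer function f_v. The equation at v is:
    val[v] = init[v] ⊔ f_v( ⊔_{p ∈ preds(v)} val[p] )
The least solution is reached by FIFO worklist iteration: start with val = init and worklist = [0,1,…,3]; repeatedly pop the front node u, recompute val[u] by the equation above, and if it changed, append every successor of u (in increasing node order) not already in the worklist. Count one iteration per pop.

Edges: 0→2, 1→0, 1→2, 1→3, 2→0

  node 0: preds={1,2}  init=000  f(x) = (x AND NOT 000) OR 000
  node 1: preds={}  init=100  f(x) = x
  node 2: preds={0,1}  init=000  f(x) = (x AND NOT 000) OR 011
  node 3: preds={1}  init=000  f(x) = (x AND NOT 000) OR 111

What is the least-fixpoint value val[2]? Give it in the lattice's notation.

111

Iteration log — 6 steps:
  step 1. node 0  ⊔preds=100  new=100  old=000  +wl: 
  step 2. node 1  ⊔preds=000  new=100  stable
  step 3. node 2  ⊔preds=100  new=111  old=000  +wl: 0
  step 4. node 3  ⊔preds=100  new=111  old=000  +wl: 
  step 5. node 0  ⊔preds=111  new=111  old=100  +wl: 2
  step 6. node 2  ⊔preds=111  new=111  stable

Least fixpoint reached:
  node 0: 111
  node 1: 100
  node 2: 111
  node 3: 111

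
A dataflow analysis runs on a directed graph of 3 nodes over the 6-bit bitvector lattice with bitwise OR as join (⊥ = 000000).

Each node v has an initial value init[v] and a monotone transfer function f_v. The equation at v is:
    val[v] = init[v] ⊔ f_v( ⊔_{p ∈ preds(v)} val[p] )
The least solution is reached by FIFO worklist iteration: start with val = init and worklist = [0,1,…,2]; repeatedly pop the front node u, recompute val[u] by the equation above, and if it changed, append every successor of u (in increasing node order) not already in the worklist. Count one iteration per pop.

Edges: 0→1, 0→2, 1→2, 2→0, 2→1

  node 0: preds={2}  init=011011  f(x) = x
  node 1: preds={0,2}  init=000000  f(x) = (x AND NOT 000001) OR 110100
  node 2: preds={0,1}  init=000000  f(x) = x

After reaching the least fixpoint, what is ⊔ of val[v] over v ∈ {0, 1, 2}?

Trace (6 dequeues):
  [1] u=0 | in 000000 | out 011011 | ==
  [2] u=1 | in 011011 | out 111110 | prev 000000 | push {}
  [3] u=2 | in 111111 | out 111111 | prev 000000 | push {0,1}
  [4] u=0 | in 111111 | out 111111 | prev 011011 | push {2}
  [5] u=1 | in 111111 | out 111110 | ==
  [6] u=2 | in 111111 | out 111111 | ==

Converged values:
  [0] 111111
  [1] 111110
  [2] 111111

111111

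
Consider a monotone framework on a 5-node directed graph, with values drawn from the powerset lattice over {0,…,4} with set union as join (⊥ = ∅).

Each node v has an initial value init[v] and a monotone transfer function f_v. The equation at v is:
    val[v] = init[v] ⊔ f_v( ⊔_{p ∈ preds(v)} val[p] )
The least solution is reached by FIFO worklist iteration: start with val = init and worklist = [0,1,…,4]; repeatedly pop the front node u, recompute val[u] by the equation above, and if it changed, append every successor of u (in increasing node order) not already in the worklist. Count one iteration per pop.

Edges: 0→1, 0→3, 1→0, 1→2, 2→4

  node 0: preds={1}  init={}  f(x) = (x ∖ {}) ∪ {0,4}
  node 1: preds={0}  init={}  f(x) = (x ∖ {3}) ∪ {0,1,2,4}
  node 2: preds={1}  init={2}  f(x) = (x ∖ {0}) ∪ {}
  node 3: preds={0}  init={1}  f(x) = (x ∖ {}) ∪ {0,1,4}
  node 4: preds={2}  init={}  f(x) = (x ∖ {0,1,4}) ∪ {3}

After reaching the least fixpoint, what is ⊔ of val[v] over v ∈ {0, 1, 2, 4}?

{0,1,2,3,4}

Trace (8 dequeues):
  [1] u=0 | in {} | out {0,4} | prev {} | push {}
  [2] u=1 | in {0,4} | out {0,1,2,4} | prev {} | push {0}
  [3] u=2 | in {0,1,2,4} | out {1,2,4} | prev {2} | push {}
  [4] u=3 | in {0,4} | out {0,1,4} | prev {1} | push {}
  [5] u=4 | in {1,2,4} | out {2,3} | prev {} | push {}
  [6] u=0 | in {0,1,2,4} | out {0,1,2,4} | prev {0,4} | push {1,3}
  [7] u=1 | in {0,1,2,4} | out {0,1,2,4} | ==
  [8] u=3 | in {0,1,2,4} | out {0,1,2,4} | prev {0,1,4} | push {}

Converged values:
  [0] {0,1,2,4}
  [1] {0,1,2,4}
  [2] {1,2,4}
  [3] {0,1,2,4}
  [4] {2,3}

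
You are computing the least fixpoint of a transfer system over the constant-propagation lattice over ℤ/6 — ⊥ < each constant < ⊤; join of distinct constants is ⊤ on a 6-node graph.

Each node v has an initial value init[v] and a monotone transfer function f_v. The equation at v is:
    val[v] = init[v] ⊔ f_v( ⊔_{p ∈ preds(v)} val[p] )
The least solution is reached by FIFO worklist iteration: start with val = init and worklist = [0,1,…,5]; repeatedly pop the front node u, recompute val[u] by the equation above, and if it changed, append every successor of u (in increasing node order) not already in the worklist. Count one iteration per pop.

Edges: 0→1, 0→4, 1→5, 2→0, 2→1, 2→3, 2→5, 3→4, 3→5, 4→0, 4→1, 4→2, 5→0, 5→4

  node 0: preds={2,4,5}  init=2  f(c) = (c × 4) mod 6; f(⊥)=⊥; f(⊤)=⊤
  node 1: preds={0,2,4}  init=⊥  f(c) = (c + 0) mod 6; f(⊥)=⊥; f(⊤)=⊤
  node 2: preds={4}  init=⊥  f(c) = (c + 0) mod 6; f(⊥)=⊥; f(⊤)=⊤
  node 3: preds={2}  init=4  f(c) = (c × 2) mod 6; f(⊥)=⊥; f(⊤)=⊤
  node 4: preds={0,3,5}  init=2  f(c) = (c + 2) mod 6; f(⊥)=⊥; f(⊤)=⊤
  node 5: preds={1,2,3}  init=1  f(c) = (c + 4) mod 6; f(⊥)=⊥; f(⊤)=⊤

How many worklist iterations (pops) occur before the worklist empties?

15

Worklist (15 pops):
  #1 pop 0: in=⊤ → ⊤ (was 2); enqueue []
  #2 pop 1: in=⊤ → ⊤ (was ⊥); enqueue []
  #3 pop 2: in=2 → 2 (was ⊥); enqueue [0,1]
  #4 pop 3: in=2 → 4 (no change)
  #5 pop 4: in=⊤ → ⊤ (was 2); enqueue [2]
  #6 pop 5: in=⊤ → ⊤ (was 1); enqueue [4]
  #7 pop 0: in=⊤ → ⊤ (no change)
  #8 pop 1: in=⊤ → ⊤ (no change)
  #9 pop 2: in=⊤ → ⊤ (was 2); enqueue [0,1,3,5]
  #10 pop 4: in=⊤ → ⊤ (no change)
  #11 pop 0: in=⊤ → ⊤ (no change)
  #12 pop 1: in=⊤ → ⊤ (no change)
  #13 pop 3: in=⊤ → ⊤ (was 4); enqueue [4]
  #14 pop 5: in=⊤ → ⊤ (no change)
  #15 pop 4: in=⊤ → ⊤ (no change)

Fixpoint:
  val[0] = ⊤
  val[1] = ⊤
  val[2] = ⊤
  val[3] = ⊤
  val[4] = ⊤
  val[5] = ⊤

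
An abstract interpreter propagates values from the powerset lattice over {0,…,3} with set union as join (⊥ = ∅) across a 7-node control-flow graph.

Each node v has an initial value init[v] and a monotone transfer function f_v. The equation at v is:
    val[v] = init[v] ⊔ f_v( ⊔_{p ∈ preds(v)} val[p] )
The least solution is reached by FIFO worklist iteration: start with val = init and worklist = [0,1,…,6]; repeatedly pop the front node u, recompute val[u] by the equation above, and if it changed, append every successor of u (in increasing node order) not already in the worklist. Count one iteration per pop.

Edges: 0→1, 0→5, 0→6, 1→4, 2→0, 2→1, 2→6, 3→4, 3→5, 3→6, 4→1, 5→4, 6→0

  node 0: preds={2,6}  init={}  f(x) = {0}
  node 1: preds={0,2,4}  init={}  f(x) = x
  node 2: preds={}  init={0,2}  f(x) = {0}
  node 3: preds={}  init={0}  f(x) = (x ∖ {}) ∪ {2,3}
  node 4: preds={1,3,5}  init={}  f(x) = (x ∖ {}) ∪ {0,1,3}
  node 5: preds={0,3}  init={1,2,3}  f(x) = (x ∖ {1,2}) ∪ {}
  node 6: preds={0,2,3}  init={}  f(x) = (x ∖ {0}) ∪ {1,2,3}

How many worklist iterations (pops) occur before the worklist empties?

Trace (10 dequeues):
  [1] u=0 | in {0,2} | out {0} | prev {} | push {}
  [2] u=1 | in {0,2} | out {0,2} | prev {} | push {}
  [3] u=2 | in {} | out {0,2} | ==
  [4] u=3 | in {} | out {0,2,3} | prev {0} | push {}
  [5] u=4 | in {0,1,2,3} | out {0,1,2,3} | prev {} | push {1}
  [6] u=5 | in {0,2,3} | out {0,1,2,3} | prev {1,2,3} | push {4}
  [7] u=6 | in {0,2,3} | out {1,2,3} | prev {} | push {0}
  [8] u=1 | in {0,1,2,3} | out {0,1,2,3} | prev {0,2} | push {}
  [9] u=4 | in {0,1,2,3} | out {0,1,2,3} | ==
  [10] u=0 | in {0,1,2,3} | out {0} | ==

Converged values:
  [0] {0}
  [1] {0,1,2,3}
  [2] {0,2}
  [3] {0,2,3}
  [4] {0,1,2,3}
  [5] {0,1,2,3}
  [6] {1,2,3}

10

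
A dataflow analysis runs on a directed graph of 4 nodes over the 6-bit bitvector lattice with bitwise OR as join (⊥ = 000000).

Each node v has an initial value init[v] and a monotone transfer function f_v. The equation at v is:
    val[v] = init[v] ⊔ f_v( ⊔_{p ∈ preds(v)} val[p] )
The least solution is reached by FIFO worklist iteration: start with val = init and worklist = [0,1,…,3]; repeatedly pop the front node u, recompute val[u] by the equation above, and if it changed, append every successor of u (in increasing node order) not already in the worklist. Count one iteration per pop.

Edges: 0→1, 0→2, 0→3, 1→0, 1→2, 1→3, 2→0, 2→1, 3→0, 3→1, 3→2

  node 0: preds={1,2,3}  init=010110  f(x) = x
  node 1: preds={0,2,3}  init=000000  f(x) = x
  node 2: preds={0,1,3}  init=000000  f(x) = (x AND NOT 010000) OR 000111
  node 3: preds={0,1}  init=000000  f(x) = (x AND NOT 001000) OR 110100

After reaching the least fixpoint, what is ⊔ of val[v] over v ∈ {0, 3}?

110111

Worklist (11 pops):
  #1 pop 0: in=000000 → 010110 (no change)
  #2 pop 1: in=010110 → 010110 (was 000000); enqueue [0]
  #3 pop 2: in=010110 → 000111 (was 000000); enqueue [1]
  #4 pop 3: in=010110 → 110110 (was 000000); enqueue [2]
  #5 pop 0: in=110111 → 110111 (was 010110); enqueue [3]
  #6 pop 1: in=110111 → 110111 (was 010110); enqueue [0]
  #7 pop 2: in=110111 → 100111 (was 000111); enqueue [1]
  #8 pop 3: in=110111 → 110111 (was 110110); enqueue [2]
  #9 pop 0: in=110111 → 110111 (no change)
  #10 pop 1: in=110111 → 110111 (no change)
  #11 pop 2: in=110111 → 100111 (no change)

Fixpoint:
  val[0] = 110111
  val[1] = 110111
  val[2] = 100111
  val[3] = 110111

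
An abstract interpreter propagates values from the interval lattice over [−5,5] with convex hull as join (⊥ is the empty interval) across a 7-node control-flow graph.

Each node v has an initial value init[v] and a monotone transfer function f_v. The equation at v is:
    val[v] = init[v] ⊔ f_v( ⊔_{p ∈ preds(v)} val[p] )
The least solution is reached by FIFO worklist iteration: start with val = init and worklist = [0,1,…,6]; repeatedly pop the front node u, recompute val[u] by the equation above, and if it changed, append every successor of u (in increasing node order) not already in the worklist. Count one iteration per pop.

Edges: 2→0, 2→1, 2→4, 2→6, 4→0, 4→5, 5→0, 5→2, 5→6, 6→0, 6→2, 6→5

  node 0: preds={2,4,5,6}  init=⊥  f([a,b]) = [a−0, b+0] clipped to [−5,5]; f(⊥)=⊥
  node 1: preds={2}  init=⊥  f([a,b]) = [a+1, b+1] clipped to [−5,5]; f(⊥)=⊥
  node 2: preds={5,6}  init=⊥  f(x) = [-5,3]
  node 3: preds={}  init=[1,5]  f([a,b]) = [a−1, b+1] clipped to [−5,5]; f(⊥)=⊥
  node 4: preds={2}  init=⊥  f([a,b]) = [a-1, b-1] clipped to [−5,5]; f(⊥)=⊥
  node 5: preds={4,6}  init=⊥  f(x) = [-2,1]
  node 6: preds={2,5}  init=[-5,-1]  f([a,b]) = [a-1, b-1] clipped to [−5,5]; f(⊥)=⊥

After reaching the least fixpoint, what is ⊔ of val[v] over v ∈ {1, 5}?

[-4,4]

Iteration log — 11 steps:
  step 1. node 0  ⊔preds=[-5,-1]  new=[-5,-1]  old=⊥  +wl: 
  step 2. node 1  ⊔preds=⊥  new=⊥  stable
  step 3. node 2  ⊔preds=[-5,-1]  new=[-5,3]  old=⊥  +wl: 0,1
  step 4. node 3  ⊔preds=⊥  new=[1,5]  stable
  step 5. node 4  ⊔preds=[-5,3]  new=[-5,2]  old=⊥  +wl: 
  step 6. node 5  ⊔preds=[-5,2]  new=[-2,1]  old=⊥  +wl: 2
  step 7. node 6  ⊔preds=[-5,3]  new=[-5,2]  old=[-5,-1]  +wl: 5
  step 8. node 0  ⊔preds=[-5,3]  new=[-5,3]  old=[-5,-1]  +wl: 
  step 9. node 1  ⊔preds=[-5,3]  new=[-4,4]  old=⊥  +wl: 
  step 10. node 2  ⊔preds=[-5,2]  new=[-5,3]  stable
  step 11. node 5  ⊔preds=[-5,2]  new=[-2,1]  stable

Least fixpoint reached:
  node 0: [-5,3]
  node 1: [-4,4]
  node 2: [-5,3]
  node 3: [1,5]
  node 4: [-5,2]
  node 5: [-2,1]
  node 6: [-5,2]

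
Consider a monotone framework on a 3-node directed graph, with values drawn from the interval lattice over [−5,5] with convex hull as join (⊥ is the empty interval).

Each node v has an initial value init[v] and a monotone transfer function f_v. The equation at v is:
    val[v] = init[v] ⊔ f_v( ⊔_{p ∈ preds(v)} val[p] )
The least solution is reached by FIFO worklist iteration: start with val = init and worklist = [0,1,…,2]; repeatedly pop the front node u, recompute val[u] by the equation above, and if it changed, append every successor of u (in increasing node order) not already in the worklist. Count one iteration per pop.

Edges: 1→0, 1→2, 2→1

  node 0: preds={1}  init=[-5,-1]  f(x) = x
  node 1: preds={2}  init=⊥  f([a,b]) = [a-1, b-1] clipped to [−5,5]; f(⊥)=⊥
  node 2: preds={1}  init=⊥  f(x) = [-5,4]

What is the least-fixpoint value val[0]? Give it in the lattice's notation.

[-5,3]

Iteration log — 6 steps:
  step 1. node 0  ⊔preds=⊥  new=[-5,-1]  stable
  step 2. node 1  ⊔preds=⊥  new=⊥  stable
  step 3. node 2  ⊔preds=⊥  new=[-5,4]  old=⊥  +wl: 1
  step 4. node 1  ⊔preds=[-5,4]  new=[-5,3]  old=⊥  +wl: 0,2
  step 5. node 0  ⊔preds=[-5,3]  new=[-5,3]  old=[-5,-1]  +wl: 
  step 6. node 2  ⊔preds=[-5,3]  new=[-5,4]  stable

Least fixpoint reached:
  node 0: [-5,3]
  node 1: [-5,3]
  node 2: [-5,4]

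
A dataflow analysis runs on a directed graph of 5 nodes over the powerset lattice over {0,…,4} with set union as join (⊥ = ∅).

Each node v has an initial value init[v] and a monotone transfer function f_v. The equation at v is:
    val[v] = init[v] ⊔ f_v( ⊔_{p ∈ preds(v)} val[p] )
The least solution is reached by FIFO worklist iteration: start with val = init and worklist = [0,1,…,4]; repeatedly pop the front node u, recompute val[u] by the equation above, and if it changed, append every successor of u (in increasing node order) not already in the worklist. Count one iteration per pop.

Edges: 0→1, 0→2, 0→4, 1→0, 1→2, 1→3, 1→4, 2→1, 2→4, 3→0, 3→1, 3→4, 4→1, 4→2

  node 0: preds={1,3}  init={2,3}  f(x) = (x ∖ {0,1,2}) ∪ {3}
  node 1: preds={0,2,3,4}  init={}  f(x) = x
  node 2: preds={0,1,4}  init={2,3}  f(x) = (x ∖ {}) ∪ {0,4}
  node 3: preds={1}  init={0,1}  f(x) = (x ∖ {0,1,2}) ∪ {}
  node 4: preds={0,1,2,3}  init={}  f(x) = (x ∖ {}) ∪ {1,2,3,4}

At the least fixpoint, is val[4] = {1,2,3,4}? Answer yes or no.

Worklist (14 pops):
  #1 pop 0: in={0,1} → {2,3} (no change)
  #2 pop 1: in={0,1,2,3} → {0,1,2,3} (was {}); enqueue [0]
  #3 pop 2: in={0,1,2,3} → {0,1,2,3,4} (was {2,3}); enqueue [1]
  #4 pop 3: in={0,1,2,3} → {0,1,3} (was {0,1}); enqueue []
  #5 pop 4: in={0,1,2,3,4} → {0,1,2,3,4} (was {}); enqueue [2]
  #6 pop 0: in={0,1,2,3} → {2,3} (no change)
  #7 pop 1: in={0,1,2,3,4} → {0,1,2,3,4} (was {0,1,2,3}); enqueue [0,3,4]
  #8 pop 2: in={0,1,2,3,4} → {0,1,2,3,4} (no change)
  #9 pop 0: in={0,1,2,3,4} → {2,3,4} (was {2,3}); enqueue [1,2]
  #10 pop 3: in={0,1,2,3,4} → {0,1,3,4} (was {0,1,3}); enqueue [0]
  #11 pop 4: in={0,1,2,3,4} → {0,1,2,3,4} (no change)
  #12 pop 1: in={0,1,2,3,4} → {0,1,2,3,4} (no change)
  #13 pop 2: in={0,1,2,3,4} → {0,1,2,3,4} (no change)
  #14 pop 0: in={0,1,2,3,4} → {2,3,4} (no change)

Fixpoint:
  val[0] = {2,3,4}
  val[1] = {0,1,2,3,4}
  val[2] = {0,1,2,3,4}
  val[3] = {0,1,3,4}
  val[4] = {0,1,2,3,4}

no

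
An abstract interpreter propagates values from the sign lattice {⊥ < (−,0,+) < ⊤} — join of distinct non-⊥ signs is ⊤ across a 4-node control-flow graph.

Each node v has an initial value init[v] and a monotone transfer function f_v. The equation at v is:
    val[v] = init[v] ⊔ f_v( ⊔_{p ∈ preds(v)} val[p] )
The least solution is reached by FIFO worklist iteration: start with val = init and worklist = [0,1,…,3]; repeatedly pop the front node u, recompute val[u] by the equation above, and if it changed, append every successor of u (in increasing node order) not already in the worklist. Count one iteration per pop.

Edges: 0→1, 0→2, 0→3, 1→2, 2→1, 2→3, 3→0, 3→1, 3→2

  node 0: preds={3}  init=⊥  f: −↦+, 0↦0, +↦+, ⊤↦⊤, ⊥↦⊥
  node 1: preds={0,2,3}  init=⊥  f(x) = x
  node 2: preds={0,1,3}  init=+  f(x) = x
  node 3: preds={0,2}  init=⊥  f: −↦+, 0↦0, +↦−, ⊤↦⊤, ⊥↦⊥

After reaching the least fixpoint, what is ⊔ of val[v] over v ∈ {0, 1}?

⊤

Worklist (13 pops):
  #1 pop 0: in=⊥ → ⊥ (no change)
  #2 pop 1: in=+ → + (was ⊥); enqueue []
  #3 pop 2: in=+ → + (no change)
  #4 pop 3: in=+ → − (was ⊥); enqueue [0,1,2]
  #5 pop 0: in=− → + (was ⊥); enqueue [3]
  #6 pop 1: in=⊤ → ⊤ (was +); enqueue []
  #7 pop 2: in=⊤ → ⊤ (was +); enqueue [1]
  #8 pop 3: in=⊤ → ⊤ (was −); enqueue [0,2]
  #9 pop 1: in=⊤ → ⊤ (no change)
  #10 pop 0: in=⊤ → ⊤ (was +); enqueue [1,3]
  #11 pop 2: in=⊤ → ⊤ (no change)
  #12 pop 1: in=⊤ → ⊤ (no change)
  #13 pop 3: in=⊤ → ⊤ (no change)

Fixpoint:
  val[0] = ⊤
  val[1] = ⊤
  val[2] = ⊤
  val[3] = ⊤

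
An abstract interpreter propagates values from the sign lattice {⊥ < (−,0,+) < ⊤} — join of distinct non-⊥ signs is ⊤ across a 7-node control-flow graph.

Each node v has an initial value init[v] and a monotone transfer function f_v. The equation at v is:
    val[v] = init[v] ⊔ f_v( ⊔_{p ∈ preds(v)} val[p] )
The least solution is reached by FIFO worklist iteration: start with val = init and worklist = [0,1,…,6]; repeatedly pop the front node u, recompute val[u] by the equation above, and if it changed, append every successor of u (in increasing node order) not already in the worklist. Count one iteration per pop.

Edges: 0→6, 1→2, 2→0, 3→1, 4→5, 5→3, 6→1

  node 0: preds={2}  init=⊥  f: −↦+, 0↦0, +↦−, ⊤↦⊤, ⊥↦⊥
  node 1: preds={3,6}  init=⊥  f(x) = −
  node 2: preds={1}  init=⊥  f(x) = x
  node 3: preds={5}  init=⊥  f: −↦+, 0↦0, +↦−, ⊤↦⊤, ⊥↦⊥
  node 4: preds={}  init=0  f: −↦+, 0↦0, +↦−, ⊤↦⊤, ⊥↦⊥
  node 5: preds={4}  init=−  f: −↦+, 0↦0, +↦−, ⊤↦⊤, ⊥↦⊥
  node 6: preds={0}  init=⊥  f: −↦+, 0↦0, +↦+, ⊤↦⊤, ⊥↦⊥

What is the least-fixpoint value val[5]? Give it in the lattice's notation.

Worklist (12 pops):
  #1 pop 0: in=⊥ → ⊥ (no change)
  #2 pop 1: in=⊥ → − (was ⊥); enqueue []
  #3 pop 2: in=− → − (was ⊥); enqueue [0]
  #4 pop 3: in=− → + (was ⊥); enqueue [1]
  #5 pop 4: in=⊥ → 0 (no change)
  #6 pop 5: in=0 → ⊤ (was −); enqueue [3]
  #7 pop 6: in=⊥ → ⊥ (no change)
  #8 pop 0: in=− → + (was ⊥); enqueue [6]
  #9 pop 1: in=+ → − (no change)
  #10 pop 3: in=⊤ → ⊤ (was +); enqueue [1]
  #11 pop 6: in=+ → + (was ⊥); enqueue []
  #12 pop 1: in=⊤ → − (no change)

Fixpoint:
  val[0] = +
  val[1] = −
  val[2] = −
  val[3] = ⊤
  val[4] = 0
  val[5] = ⊤
  val[6] = +

⊤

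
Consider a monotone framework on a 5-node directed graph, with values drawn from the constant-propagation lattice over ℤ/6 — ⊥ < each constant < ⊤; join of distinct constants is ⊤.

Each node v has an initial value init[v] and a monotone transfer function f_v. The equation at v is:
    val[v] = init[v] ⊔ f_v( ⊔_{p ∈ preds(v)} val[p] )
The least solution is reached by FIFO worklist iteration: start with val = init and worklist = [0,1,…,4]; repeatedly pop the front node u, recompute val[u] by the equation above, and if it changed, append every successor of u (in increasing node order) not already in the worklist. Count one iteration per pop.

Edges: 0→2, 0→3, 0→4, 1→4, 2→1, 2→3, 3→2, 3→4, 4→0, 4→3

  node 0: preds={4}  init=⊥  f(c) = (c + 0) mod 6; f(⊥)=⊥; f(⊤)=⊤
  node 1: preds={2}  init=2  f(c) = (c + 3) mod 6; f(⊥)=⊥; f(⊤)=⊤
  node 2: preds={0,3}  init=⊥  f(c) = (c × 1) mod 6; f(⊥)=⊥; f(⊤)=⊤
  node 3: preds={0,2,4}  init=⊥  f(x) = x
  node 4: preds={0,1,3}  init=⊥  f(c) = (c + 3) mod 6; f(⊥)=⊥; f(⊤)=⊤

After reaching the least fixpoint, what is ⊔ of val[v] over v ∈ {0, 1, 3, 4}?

Iteration log — 17 steps:
  step 1. node 0  ⊔preds=⊥  new=⊥  stable
  step 2. node 1  ⊔preds=⊥  new=2  stable
  step 3. node 2  ⊔preds=⊥  new=⊥  stable
  step 4. node 3  ⊔preds=⊥  new=⊥  stable
  step 5. node 4  ⊔preds=2  new=5  old=⊥  +wl: 0,3
  step 6. node 0  ⊔preds=5  new=5  old=⊥  +wl: 2,4
  step 7. node 3  ⊔preds=5  new=5  old=⊥  +wl: 
  step 8. node 2  ⊔preds=5  new=5  old=⊥  +wl: 1,3
  step 9. node 4  ⊔preds=⊤  new=⊤  old=5  +wl: 0
  step 10. node 1  ⊔preds=5  new=2  stable
  step 11. node 3  ⊔preds=⊤  new=⊤  old=5  +wl: 2,4
  step 12. node 0  ⊔preds=⊤  new=⊤  old=5  +wl: 3
  step 13. node 2  ⊔preds=⊤  new=⊤  old=5  +wl: 1
  step 14. node 4  ⊔preds=⊤  new=⊤  stable
  step 15. node 3  ⊔preds=⊤  new=⊤  stable
  step 16. node 1  ⊔preds=⊤  new=⊤  old=2  +wl: 4
  step 17. node 4  ⊔preds=⊤  new=⊤  stable

Least fixpoint reached:
  node 0: ⊤
  node 1: ⊤
  node 2: ⊤
  node 3: ⊤
  node 4: ⊤

⊤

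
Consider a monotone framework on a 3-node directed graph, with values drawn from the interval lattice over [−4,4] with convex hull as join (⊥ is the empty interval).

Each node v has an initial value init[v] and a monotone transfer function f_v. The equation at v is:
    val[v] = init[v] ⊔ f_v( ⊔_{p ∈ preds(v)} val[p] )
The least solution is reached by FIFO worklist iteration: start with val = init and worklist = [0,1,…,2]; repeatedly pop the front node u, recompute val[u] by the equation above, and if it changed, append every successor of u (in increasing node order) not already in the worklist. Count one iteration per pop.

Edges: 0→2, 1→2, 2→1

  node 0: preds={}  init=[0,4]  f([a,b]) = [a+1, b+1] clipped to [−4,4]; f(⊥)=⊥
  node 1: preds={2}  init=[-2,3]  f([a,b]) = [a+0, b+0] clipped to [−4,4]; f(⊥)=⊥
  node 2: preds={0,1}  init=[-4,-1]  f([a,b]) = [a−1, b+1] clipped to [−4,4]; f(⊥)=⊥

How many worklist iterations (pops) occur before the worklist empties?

Iteration log — 5 steps:
  step 1. node 0  ⊔preds=⊥  new=[0,4]  stable
  step 2. node 1  ⊔preds=[-4,-1]  new=[-4,3]  old=[-2,3]  +wl: 
  step 3. node 2  ⊔preds=[-4,4]  new=[-4,4]  old=[-4,-1]  +wl: 1
  step 4. node 1  ⊔preds=[-4,4]  new=[-4,4]  old=[-4,3]  +wl: 2
  step 5. node 2  ⊔preds=[-4,4]  new=[-4,4]  stable

Least fixpoint reached:
  node 0: [0,4]
  node 1: [-4,4]
  node 2: [-4,4]

5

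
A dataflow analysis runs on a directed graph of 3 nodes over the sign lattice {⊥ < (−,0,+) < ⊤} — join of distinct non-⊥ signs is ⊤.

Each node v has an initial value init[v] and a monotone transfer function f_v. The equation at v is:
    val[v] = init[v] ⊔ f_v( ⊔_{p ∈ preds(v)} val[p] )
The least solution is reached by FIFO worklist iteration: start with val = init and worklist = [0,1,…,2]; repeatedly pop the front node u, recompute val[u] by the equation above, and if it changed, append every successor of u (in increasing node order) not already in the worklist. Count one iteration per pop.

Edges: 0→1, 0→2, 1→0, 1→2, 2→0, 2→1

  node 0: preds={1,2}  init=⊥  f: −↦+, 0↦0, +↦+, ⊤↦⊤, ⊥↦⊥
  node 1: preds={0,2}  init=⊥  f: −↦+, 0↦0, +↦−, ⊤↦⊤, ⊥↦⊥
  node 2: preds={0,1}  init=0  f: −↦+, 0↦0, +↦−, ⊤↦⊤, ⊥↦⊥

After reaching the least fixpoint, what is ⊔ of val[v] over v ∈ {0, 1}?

Trace (4 dequeues):
  [1] u=0 | in 0 | out 0 | prev ⊥ | push {}
  [2] u=1 | in 0 | out 0 | prev ⊥ | push {0}
  [3] u=2 | in 0 | out 0 | ==
  [4] u=0 | in 0 | out 0 | ==

Converged values:
  [0] 0
  [1] 0
  [2] 0

0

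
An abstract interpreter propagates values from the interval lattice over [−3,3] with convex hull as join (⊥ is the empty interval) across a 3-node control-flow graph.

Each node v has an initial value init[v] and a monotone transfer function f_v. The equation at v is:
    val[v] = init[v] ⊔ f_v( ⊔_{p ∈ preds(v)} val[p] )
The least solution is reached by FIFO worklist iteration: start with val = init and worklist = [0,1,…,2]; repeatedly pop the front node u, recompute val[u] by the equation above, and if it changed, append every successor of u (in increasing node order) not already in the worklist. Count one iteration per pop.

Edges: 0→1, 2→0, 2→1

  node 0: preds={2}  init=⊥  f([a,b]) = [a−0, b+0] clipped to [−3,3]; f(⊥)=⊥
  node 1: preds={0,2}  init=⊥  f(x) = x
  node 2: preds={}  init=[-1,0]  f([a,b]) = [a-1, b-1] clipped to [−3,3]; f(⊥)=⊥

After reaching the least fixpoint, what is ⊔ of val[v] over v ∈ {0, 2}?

[-1,0]

Trace (3 dequeues):
  [1] u=0 | in [-1,0] | out [-1,0] | prev ⊥ | push {}
  [2] u=1 | in [-1,0] | out [-1,0] | prev ⊥ | push {}
  [3] u=2 | in ⊥ | out [-1,0] | ==

Converged values:
  [0] [-1,0]
  [1] [-1,0]
  [2] [-1,0]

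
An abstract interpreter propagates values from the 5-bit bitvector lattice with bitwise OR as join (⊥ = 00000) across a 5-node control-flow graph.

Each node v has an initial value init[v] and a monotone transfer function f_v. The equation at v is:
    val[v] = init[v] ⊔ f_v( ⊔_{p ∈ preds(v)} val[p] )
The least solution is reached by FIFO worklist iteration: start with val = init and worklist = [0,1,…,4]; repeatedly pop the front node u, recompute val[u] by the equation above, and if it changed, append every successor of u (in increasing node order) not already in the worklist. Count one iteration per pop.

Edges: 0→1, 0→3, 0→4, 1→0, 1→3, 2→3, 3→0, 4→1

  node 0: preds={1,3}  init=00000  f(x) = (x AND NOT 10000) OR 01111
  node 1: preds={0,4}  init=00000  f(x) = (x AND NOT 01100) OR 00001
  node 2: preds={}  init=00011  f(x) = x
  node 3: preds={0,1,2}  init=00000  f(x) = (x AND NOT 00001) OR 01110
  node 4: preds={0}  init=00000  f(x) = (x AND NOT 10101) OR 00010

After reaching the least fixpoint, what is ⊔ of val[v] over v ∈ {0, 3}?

Trace (7 dequeues):
  [1] u=0 | in 00000 | out 01111 | prev 00000 | push {}
  [2] u=1 | in 01111 | out 00011 | prev 00000 | push {0}
  [3] u=2 | in 00000 | out 00011 | ==
  [4] u=3 | in 01111 | out 01110 | prev 00000 | push {}
  [5] u=4 | in 01111 | out 01010 | prev 00000 | push {1}
  [6] u=0 | in 01111 | out 01111 | ==
  [7] u=1 | in 01111 | out 00011 | ==

Converged values:
  [0] 01111
  [1] 00011
  [2] 00011
  [3] 01110
  [4] 01010

01111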